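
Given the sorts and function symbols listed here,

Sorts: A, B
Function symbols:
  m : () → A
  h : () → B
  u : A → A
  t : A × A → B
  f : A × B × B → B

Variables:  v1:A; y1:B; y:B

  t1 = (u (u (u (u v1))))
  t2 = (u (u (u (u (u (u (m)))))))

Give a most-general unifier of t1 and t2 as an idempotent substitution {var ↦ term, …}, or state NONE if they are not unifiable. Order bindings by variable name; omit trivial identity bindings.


{v1 ↦ (u (u (m)))}


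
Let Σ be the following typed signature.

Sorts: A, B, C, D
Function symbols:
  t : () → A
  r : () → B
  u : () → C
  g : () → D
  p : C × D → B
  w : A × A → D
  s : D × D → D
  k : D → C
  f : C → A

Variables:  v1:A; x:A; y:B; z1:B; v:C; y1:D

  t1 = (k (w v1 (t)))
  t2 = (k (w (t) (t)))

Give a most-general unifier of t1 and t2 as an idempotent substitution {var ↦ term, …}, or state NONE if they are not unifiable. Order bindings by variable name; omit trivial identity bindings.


{v1 ↦ (t)}


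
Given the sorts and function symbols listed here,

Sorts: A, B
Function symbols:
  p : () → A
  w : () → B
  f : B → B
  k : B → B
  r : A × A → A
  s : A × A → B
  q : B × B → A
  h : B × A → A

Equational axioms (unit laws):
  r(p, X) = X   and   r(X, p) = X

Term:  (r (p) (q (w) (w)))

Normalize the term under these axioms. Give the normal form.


1. (r (p) (q (w) (w)))  →  (q (w) (w))

normal form = (q (w) (w))


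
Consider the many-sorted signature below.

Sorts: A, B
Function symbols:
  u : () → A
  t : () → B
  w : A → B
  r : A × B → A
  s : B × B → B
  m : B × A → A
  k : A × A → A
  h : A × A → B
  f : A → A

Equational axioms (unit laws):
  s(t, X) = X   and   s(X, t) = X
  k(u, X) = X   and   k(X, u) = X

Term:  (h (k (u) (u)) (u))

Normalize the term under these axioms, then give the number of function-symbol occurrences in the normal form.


1. (h (k (u) (u)) (u))  →  (h (u) (u))
normal form: (h (u) (u))

size = 3


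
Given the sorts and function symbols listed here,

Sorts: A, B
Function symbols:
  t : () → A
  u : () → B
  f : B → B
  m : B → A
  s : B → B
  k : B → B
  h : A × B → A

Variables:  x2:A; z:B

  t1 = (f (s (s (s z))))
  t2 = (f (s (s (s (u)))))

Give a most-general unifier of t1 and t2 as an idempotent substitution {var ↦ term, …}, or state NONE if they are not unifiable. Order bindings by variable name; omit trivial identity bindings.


{z ↦ (u)}


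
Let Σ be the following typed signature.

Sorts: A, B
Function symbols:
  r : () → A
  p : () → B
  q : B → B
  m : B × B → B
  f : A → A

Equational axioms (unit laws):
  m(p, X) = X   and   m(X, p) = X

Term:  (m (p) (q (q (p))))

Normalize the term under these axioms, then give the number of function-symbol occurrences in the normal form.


1. (m (p) (q (q (p))))  →  (q (q (p)))
normal form: (q (q (p)))

size = 3


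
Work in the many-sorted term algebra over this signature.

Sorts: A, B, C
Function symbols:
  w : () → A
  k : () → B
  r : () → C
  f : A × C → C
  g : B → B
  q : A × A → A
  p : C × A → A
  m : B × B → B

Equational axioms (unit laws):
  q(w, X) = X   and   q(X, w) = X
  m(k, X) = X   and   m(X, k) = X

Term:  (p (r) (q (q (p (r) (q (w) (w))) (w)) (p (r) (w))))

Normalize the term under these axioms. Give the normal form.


1. (p (r) (q (q (p (r) (q (w) (w))) (w)) (p (r) (w))))  →  (p (r) (q (p (r) (q (w) (w))) (p (r) (w))))
2. (p (r) (q (p (r) (q (w) (w))) (p (r) (w))))  →  (p (r) (q (p (r) (w)) (p (r) (w))))

normal form = (p (r) (q (p (r) (w)) (p (r) (w))))


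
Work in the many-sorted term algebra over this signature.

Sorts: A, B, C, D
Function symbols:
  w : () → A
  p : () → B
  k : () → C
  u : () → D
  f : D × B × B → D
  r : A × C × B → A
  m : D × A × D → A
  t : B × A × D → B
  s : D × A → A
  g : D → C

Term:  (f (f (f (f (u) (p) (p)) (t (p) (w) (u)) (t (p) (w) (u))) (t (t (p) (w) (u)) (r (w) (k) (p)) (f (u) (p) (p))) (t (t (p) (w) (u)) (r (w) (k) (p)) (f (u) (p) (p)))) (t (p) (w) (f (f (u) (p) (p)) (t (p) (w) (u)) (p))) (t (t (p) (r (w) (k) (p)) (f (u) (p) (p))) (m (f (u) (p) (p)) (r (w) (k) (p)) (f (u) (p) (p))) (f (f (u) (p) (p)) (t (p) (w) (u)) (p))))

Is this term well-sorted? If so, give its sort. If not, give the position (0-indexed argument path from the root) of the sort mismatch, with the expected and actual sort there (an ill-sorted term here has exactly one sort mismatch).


well-sorted; sort = D

        (u) : D
        (p) : B
        (p) : B
      (f (u) (p) (p)) : D
        (p) : B
        (w) : A
        (u) : D
      (t (p) (w) (u)) : B
        (p) : B
        (w) : A
        (u) : D
      (t (p) (w) (u)) : B
    (f (f (u) (p) (p)) (t (p) (w) (u)) (t (p) (w) (u))) : D
        (p) : B
        (w) : A
        (u) : D
      (t (p) (w) (u)) : B
        (w) : A
        (k) : C
        (p) : B
      (r (w) (k) (p)) : A
        (u) : D
        (p) : B
        (p) : B
      (f (u) (p) (p)) : D
    (t (t (p) (w) (u)) (r (w) (k) (p)) (f (u) (p) (p))) : B
        (p) : B
        (w) : A
        (u) : D
      (t (p) (w) (u)) : B
        (w) : A
        (k) : C
        (p) : B
      (r (w) (k) (p)) : A
        (u) : D
        (p) : B
        (p) : B
      (f (u) (p) (p)) : D
    (t (t (p) (w) (u)) (r (w) (k) (p)) (f (u) (p) (p))) : B
  (f (f (f (u) (p) (p)) (t (p) (w) (u)) (t (p) (w) (u))) (t (t (p) (w) (u)) (r (w) (k) (p)) (f (u) (p) (p))) (t (t (p) (w) (u)) (r (w) (k) (p)) (f (u) (p) (p)))) : D
    (p) : B
    (w) : A
        (u) : D
        (p) : B
        (p) : B
      (f (u) (p) (p)) : D
        (p) : B
        (w) : A
        (u) : D
      (t (p) (w) (u)) : B
      (p) : B
    (f (f (u) (p) (p)) (t (p) (w) (u)) (p)) : D
  (t (p) (w) (f (f (u) (p) (p)) (t (p) (w) (u)) (p))) : B
      (p) : B
        (w) : A
        (k) : C
        (p) : B
      (r (w) (k) (p)) : A
        (u) : D
        (p) : B
        (p) : B
      (f (u) (p) (p)) : D
    (t (p) (r (w) (k) (p)) (f (u) (p) (p))) : B
        (u) : D
        (p) : B
        (p) : B
      (f (u) (p) (p)) : D
        (w) : A
        (k) : C
        (p) : B
      (r (w) (k) (p)) : A
        (u) : D
        (p) : B
        (p) : B
      (f (u) (p) (p)) : D
    (m (f (u) (p) (p)) (r (w) (k) (p)) (f (u) (p) (p))) : A
        (u) : D
        (p) : B
        (p) : B
      (f (u) (p) (p)) : D
        (p) : B
        (w) : A
        (u) : D
      (t (p) (w) (u)) : B
      (p) : B
    (f (f (u) (p) (p)) (t (p) (w) (u)) (p)) : D
  (t (t (p) (r (w) (k) (p)) (f (u) (p) (p))) (m (f (u) (p) (p)) (r (w) (k) (p)) (f (u) (p) (p))) (f (f (u) (p) (p)) (t (p) (w) (u)) (p))) : B
(f (f (f (f (u) (p) (p)) (t (p) (w) (u)) (t (p) (w) (u))) (t (t (p) (w) (u)) (r (w) (k) (p)) (f (u) (p) (p))) (t (t (p) (w) (u)) (r (w) (k) (p)) (f (u) (p) (p)))) (t (p) (w) (f (f (u) (p) (p)) (t (p) (w) (u)) (p))) (t (t (p) (r (w) (k) (p)) (f (u) (p) (p))) (m (f (u) (p) (p)) (r (w) (k) (p)) (f (u) (p) (p))) (f (f (u) (p) (p)) (t (p) (w) (u)) (p)))) : D


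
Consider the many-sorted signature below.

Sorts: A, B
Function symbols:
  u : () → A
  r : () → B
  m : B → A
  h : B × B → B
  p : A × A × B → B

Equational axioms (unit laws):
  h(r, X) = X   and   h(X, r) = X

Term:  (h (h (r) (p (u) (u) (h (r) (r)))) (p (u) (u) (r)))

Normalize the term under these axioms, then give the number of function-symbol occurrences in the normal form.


size = 9

1. (h (h (r) (p (u) (u) (h (r) (r)))) (p (u) (u) (r)))  →  (h (p (u) (u) (h (r) (r))) (p (u) (u) (r)))
2. (h (p (u) (u) (h (r) (r))) (p (u) (u) (r)))  →  (h (p (u) (u) (r)) (p (u) (u) (r)))
normal form: (h (p (u) (u) (r)) (p (u) (u) (r)))


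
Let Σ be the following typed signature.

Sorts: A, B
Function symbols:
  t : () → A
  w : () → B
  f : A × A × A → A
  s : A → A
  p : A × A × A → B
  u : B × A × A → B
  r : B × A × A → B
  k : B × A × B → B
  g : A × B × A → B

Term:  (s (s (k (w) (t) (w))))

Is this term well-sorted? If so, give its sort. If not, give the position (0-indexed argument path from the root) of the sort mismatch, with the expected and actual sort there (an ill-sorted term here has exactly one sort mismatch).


      (w) : B
      (t) : A
      (w) : B
    (k (w) (t) (w)) : B
  (s (k (w) (t) (w))) : ✗ arg 0 at [0, 0] has sort B, expected A

ill-sorted at position [0, 0]: expected A, got B


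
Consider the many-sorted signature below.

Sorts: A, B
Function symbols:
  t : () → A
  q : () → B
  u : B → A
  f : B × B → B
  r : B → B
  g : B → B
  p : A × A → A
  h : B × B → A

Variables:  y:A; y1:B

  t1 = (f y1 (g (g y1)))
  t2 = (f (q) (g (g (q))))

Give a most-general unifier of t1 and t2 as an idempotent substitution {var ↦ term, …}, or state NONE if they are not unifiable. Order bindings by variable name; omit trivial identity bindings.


{y1 ↦ (q)}


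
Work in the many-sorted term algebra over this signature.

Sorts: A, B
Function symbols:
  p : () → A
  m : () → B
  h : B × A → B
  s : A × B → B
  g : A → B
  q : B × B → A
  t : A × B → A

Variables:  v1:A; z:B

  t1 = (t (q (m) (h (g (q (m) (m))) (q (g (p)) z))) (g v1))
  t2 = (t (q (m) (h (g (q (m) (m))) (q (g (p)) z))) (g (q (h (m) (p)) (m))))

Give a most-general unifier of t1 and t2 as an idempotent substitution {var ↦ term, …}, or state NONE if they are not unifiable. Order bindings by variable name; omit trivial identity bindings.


{v1 ↦ (q (h (m) (p)) (m))}


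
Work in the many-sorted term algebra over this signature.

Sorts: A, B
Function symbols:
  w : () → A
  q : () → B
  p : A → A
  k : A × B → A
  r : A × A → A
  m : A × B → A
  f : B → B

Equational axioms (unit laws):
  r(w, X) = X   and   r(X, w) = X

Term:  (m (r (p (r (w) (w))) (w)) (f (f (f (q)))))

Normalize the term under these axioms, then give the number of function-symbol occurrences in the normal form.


size = 7

1. (m (r (p (r (w) (w))) (w)) (f (f (f (q)))))  →  (m (p (r (w) (w))) (f (f (f (q)))))
2. (m (p (r (w) (w))) (f (f (f (q)))))  →  (m (p (w)) (f (f (f (q)))))
normal form: (m (p (w)) (f (f (f (q)))))


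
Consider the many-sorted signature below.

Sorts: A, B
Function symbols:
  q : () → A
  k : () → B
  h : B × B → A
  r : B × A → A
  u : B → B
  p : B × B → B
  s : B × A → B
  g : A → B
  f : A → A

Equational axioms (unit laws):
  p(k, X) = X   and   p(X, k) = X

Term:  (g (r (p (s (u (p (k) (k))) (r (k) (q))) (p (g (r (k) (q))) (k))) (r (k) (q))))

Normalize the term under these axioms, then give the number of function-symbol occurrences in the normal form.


size = 16

1. (g (r (p (s (u (p (k) (k))) (r (k) (q))) (p (g (r (k) (q))) (k))) (r (k) (q))))  →  (g (r (p (s (u (k)) (r (k) (q))) (p (g (r (k) (q))) (k))) (r (k) (q))))
2. (g (r (p (s (u (k)) (r (k) (q))) (p (g (r (k) (q))) (k))) (r (k) (q))))  →  (g (r (p (s (u (k)) (r (k) (q))) (g (r (k) (q)))) (r (k) (q))))
normal form: (g (r (p (s (u (k)) (r (k) (q))) (g (r (k) (q)))) (r (k) (q))))


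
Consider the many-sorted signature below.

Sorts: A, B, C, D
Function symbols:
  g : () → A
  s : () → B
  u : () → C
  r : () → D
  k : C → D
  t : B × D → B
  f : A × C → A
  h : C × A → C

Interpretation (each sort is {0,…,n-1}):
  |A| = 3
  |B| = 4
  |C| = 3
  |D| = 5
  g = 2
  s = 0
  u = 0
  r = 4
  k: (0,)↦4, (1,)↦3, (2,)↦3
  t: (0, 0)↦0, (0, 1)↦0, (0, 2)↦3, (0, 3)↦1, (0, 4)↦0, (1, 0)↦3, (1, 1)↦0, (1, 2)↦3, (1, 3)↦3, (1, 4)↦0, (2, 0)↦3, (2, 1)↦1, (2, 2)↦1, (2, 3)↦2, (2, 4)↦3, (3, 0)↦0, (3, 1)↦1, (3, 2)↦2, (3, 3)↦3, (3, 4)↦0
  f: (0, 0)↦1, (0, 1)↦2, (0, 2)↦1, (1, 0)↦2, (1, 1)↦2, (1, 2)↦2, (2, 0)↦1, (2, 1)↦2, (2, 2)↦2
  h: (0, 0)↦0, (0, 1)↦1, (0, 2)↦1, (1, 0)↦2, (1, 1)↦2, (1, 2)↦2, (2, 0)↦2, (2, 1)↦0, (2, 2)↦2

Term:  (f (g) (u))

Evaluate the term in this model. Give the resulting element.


  g = 2
  u = 0
  (f (g) (u)) = f(2, 0) = 1

value = 1


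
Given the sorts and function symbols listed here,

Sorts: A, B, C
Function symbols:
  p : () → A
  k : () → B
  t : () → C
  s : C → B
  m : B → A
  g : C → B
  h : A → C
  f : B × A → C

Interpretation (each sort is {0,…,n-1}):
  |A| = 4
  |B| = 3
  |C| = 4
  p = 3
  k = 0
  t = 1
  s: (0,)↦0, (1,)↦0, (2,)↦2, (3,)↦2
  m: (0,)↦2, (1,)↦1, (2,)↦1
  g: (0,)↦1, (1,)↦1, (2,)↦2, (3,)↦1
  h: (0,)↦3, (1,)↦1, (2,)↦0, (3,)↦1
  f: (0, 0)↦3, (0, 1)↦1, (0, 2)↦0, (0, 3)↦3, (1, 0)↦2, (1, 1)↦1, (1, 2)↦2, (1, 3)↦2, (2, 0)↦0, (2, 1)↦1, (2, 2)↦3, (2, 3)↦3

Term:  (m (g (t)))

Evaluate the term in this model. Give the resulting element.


value = 1

  t = 1
  (g (t)) = g(1,) = 1
  (m (g (t))) = m(1,) = 1


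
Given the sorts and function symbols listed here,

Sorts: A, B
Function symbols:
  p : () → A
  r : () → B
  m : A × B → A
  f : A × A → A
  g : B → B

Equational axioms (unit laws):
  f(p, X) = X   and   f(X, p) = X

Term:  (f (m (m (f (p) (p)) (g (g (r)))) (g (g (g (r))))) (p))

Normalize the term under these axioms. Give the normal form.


normal form = (m (m (p) (g (g (r)))) (g (g (g (r)))))

1. (f (m (m (f (p) (p)) (g (g (r)))) (g (g (g (r))))) (p))  →  (m (m (f (p) (p)) (g (g (r)))) (g (g (g (r)))))
2. (m (m (f (p) (p)) (g (g (r)))) (g (g (g (r)))))  →  (m (m (p) (g (g (r)))) (g (g (g (r)))))


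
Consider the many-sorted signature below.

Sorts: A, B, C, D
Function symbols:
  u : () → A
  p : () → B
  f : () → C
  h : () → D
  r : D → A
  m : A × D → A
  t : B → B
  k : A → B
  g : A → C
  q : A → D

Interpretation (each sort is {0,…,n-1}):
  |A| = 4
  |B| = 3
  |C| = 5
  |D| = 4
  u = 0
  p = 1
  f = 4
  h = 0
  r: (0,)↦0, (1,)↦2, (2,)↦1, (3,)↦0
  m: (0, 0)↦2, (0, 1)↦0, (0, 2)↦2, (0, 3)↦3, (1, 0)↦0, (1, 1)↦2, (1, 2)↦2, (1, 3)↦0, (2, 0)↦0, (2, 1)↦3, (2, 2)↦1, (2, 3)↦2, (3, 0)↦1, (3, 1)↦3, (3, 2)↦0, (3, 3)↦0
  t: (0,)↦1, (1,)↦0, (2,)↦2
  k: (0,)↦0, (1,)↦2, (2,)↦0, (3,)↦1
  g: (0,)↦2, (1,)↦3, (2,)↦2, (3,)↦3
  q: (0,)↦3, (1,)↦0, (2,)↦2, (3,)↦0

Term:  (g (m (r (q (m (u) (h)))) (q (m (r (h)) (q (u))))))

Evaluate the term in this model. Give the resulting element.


  u = 0
  h = 0
  (m (u) (h)) = m(0, 0) = 2
  (q (m (u) (h))) = q(2,) = 2
  (r (q (m (u) (h)))) = r(2,) = 1
  h = 0
  (r (h)) = r(0,) = 0
  u = 0
  (q (u)) = q(0,) = 3
  (m (r (h)) (q (u))) = m(0, 3) = 3
  (q (m (r (h)) (q (u)))) = q(3,) = 0
  (m (r (q (m (u) (h)))) (q (m (r (h)) (q (u))))) = m(1, 0) = 0
  (g (m (r (q (m (u) (h)))) (q (m (r (h)) (q (u)))))) = g(0,) = 2

value = 2


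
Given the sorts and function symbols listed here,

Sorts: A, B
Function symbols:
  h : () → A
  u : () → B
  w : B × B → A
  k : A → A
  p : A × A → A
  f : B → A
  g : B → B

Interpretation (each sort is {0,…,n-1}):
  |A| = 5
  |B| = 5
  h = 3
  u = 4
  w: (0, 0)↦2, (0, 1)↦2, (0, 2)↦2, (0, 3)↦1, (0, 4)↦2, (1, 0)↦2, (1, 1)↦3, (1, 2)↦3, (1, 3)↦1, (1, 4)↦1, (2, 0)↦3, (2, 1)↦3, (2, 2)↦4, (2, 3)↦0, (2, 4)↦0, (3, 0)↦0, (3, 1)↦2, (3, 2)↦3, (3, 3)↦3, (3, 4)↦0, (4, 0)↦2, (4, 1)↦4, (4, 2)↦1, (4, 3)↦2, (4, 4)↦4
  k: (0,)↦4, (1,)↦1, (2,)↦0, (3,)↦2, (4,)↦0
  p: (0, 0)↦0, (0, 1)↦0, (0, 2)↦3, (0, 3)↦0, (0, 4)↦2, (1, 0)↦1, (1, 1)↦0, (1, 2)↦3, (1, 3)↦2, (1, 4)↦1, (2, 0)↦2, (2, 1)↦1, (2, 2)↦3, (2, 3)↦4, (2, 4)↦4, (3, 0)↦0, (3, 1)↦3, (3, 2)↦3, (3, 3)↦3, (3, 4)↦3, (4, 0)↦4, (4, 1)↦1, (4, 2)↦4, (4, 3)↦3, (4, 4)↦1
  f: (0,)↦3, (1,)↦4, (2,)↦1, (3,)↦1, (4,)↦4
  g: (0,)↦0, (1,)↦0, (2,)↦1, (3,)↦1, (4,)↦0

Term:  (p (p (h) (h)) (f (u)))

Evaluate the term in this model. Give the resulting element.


  h = 3
  h = 3
  (p (h) (h)) = p(3, 3) = 3
  u = 4
  (f (u)) = f(4,) = 4
  (p (p (h) (h)) (f (u))) = p(3, 4) = 3

value = 3


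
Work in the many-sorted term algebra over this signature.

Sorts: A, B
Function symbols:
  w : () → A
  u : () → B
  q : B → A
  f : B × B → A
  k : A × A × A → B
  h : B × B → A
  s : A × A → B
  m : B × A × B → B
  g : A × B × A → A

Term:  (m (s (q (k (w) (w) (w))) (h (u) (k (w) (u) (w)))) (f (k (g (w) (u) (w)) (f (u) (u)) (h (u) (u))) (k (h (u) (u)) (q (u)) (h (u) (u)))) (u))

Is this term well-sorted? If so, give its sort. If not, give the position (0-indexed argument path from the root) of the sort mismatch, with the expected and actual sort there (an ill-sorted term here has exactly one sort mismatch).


ill-sorted at position [0, 1, 1, 1]: expected A, got B

        (w) : A
        (w) : A
        (w) : A
      (k (w) (w) (w)) : B
    (q (k (w) (w) (w))) : A
      (u) : B
        (w) : A
        (u) : B
        (w) : A
      (k (w) (u) (w)) : ✗ arg 1 at [0, 1, 1, 1] has sort B, expected A
        (w) : A
        (u) : B
        (w) : A
      (g (w) (u) (w)) : A
        (u) : B
        (u) : B
      (f (u) (u)) : A
        (u) : B
        (u) : B
      (h (u) (u)) : A
    (k (g (w) (u) (w)) (f (u) (u)) (h (u) (u))) : B
        (u) : B
        (u) : B
      (h (u) (u)) : A
        (u) : B
      (q (u)) : A
        (u) : B
        (u) : B
      (h (u) (u)) : A
    (k (h (u) (u)) (q (u)) (h (u) (u))) : B
  (f (k (g (w) (u) (w)) (f (u) (u)) (h (u) (u))) (k (h (u) (u)) (q (u)) (h (u) (u)))) : A
  (u) : B


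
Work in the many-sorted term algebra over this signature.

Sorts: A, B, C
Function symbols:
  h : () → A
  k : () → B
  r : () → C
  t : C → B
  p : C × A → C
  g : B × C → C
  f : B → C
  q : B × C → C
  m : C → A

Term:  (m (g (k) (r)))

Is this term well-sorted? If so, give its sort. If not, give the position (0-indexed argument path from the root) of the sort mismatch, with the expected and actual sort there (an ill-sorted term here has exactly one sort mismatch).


    (k) : B
    (r) : C
  (g (k) (r)) : C
(m (g (k) (r))) : A

well-sorted; sort = A


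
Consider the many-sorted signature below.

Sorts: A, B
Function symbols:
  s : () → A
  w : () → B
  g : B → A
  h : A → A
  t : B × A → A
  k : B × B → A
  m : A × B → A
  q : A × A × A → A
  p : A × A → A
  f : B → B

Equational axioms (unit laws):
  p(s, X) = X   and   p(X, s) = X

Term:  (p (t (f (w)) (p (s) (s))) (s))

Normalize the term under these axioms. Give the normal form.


1. (p (t (f (w)) (p (s) (s))) (s))  →  (t (f (w)) (p (s) (s)))
2. (t (f (w)) (p (s) (s)))  →  (t (f (w)) (s))

normal form = (t (f (w)) (s))


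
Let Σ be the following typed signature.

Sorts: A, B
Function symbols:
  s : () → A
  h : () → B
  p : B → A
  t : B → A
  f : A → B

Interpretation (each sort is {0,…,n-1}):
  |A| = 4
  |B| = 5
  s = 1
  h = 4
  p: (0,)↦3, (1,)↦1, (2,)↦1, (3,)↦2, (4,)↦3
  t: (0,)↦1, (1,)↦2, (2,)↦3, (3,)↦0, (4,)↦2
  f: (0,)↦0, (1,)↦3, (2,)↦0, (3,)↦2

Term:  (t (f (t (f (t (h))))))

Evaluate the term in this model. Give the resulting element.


  h = 4
  (t (h)) = t(4,) = 2
  (f (t (h))) = f(2,) = 0
  (t (f (t (h)))) = t(0,) = 1
  (f (t (f (t (h))))) = f(1,) = 3
  (t (f (t (f (t (h)))))) = t(3,) = 0

value = 0


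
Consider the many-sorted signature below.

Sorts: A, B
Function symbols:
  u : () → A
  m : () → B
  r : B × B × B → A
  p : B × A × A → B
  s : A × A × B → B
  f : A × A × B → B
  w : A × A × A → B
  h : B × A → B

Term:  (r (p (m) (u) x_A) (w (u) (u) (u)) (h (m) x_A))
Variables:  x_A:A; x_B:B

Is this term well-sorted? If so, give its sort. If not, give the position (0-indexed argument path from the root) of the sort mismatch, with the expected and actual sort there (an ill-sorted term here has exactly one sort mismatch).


    (m) : B
    (u) : A
    x_A : A
  (p (m) (u) x_A) : B
    (u) : A
    (u) : A
    (u) : A
  (w (u) (u) (u)) : B
    (m) : B
    x_A : A
  (h (m) x_A) : B
(r (p (m) (u) x_A) (w (u) (u) (u)) (h (m) x_A)) : A

well-sorted; sort = A


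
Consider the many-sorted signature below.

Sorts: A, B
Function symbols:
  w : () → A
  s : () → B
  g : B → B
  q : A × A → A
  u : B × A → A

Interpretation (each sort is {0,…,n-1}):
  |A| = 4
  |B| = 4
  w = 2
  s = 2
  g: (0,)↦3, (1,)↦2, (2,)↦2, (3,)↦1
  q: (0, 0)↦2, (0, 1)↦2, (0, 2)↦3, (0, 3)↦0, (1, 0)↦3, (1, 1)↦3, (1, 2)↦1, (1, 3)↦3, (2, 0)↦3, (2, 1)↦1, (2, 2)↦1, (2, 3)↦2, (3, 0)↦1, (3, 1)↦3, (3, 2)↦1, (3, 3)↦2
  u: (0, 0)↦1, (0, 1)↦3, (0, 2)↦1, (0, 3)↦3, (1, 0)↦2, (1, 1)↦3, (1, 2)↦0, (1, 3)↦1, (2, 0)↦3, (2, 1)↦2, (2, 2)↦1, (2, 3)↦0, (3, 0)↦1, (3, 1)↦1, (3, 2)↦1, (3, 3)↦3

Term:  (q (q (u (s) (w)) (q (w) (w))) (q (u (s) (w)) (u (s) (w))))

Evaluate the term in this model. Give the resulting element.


value = 2

  s = 2
  w = 2
  (u (s) (w)) = u(2, 2) = 1
  w = 2
  w = 2
  (q (w) (w)) = q(2, 2) = 1
  (q (u (s) (w)) (q (w) (w))) = q(1, 1) = 3
  s = 2
  w = 2
  (u (s) (w)) = u(2, 2) = 1
  s = 2
  w = 2
  (u (s) (w)) = u(2, 2) = 1
  (q (u (s) (w)) (u (s) (w))) = q(1, 1) = 3
  (q (q (u (s) (w)) (q (w) (w))) (q (u (s) (w)) (u (s) (w)))) = q(3, 3) = 2


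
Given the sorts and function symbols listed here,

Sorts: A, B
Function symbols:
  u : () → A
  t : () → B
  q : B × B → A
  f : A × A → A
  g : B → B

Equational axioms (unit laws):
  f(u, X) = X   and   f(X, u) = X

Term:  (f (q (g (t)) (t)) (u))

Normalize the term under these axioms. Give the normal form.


normal form = (q (g (t)) (t))

1. (f (q (g (t)) (t)) (u))  →  (q (g (t)) (t))


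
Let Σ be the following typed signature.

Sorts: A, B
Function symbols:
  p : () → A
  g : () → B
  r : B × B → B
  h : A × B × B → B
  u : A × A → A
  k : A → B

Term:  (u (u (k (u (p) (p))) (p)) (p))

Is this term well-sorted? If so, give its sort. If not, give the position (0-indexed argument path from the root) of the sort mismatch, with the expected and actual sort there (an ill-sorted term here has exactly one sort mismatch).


        (p) : A
        (p) : A
      (u (p) (p)) : A
    (k (u (p) (p))) : B
    (p) : A
  (u (k (u (p) (p))) (p)) : ✗ arg 0 at [0, 0] has sort B, expected A
  (p) : A

ill-sorted at position [0, 0]: expected A, got B


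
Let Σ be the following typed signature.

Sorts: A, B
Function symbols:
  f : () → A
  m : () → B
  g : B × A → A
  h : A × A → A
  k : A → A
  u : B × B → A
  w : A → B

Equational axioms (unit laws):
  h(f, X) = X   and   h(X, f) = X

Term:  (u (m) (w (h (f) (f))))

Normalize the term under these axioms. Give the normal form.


normal form = (u (m) (w (f)))

1. (u (m) (w (h (f) (f))))  →  (u (m) (w (f)))


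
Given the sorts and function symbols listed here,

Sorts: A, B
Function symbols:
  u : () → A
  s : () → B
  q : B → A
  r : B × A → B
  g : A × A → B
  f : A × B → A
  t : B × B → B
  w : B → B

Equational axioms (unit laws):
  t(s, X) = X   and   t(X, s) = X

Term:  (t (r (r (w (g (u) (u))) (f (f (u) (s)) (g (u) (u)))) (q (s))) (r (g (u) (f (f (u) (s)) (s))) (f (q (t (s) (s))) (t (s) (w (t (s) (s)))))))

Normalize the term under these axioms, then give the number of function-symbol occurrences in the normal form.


1. (t (r (r (w (g (u) (u))) (f (f (u) (s)) (g (u) (u)))) (q (s))) (r (g (u) (f (f (u) (s)) (s))) (f (q (t (s) (s))) (t (s) (w (t (s) (s)))))))  →  (t (r (r (w (g (u) (u))) (f (f (u) (s)) (g (u) (u)))) (q (s))) (r (g (u) (f (f (u) (s)) (s))) (f (q (s)) (t (s) (w (t (s) (s)))))))
2. (t (r (r (w (g (u) (u))) (f (f (u) (s)) (g (u) (u)))) (q (s))) (r (g (u) (f (f (u) (s)) (s))) (f (q (s)) (t (s) (w (t (s) (s)))))))  →  (t (r (r (w (g (u) (u))) (f (f (u) (s)) (g (u) (u)))) (q (s))) (r (g (u) (f (f (u) (s)) (s))) (f (q (s)) (w (t (s) (s))))))
3. (t (r (r (w (g (u) (u))) (f (f (u) (s)) (g (u) (u)))) (q (s))) (r (g (u) (f (f (u) (s)) (s))) (f (q (s)) (w (t (s) (s))))))  →  (t (r (r (w (g (u) (u))) (f (f (u) (s)) (g (u) (u)))) (q (s))) (r (g (u) (f (f (u) (s)) (s))) (f (q (s)) (w (s)))))
normal form: (t (r (r (w (g (u) (u))) (f (f (u) (s)) (g (u) (u)))) (q (s))) (r (g (u) (f (f (u) (s)) (s))) (f (q (s)) (w (s)))))

size = 29


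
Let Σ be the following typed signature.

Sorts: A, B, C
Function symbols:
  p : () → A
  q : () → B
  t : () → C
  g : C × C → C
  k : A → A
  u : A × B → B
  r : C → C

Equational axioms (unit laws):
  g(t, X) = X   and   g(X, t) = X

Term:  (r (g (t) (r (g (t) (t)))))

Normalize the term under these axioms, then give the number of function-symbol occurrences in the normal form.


size = 3

1. (r (g (t) (r (g (t) (t)))))  →  (r (r (g (t) (t))))
2. (r (r (g (t) (t))))  →  (r (r (t)))
normal form: (r (r (t)))


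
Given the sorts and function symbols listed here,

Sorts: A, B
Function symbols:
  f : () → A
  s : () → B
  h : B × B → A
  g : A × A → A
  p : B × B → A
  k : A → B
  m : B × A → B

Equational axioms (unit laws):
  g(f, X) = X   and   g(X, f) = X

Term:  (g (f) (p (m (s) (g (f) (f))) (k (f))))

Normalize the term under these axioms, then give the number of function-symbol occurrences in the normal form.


1. (g (f) (p (m (s) (g (f) (f))) (k (f))))  →  (p (m (s) (g (f) (f))) (k (f)))
2. (p (m (s) (g (f) (f))) (k (f)))  →  (p (m (s) (f)) (k (f)))
normal form: (p (m (s) (f)) (k (f)))

size = 6


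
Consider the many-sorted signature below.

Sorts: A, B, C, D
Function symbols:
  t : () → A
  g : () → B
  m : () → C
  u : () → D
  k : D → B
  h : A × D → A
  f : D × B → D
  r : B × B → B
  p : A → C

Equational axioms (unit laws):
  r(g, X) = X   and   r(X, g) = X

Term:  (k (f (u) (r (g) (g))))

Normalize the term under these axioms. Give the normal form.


1. (k (f (u) (r (g) (g))))  →  (k (f (u) (g)))

normal form = (k (f (u) (g)))


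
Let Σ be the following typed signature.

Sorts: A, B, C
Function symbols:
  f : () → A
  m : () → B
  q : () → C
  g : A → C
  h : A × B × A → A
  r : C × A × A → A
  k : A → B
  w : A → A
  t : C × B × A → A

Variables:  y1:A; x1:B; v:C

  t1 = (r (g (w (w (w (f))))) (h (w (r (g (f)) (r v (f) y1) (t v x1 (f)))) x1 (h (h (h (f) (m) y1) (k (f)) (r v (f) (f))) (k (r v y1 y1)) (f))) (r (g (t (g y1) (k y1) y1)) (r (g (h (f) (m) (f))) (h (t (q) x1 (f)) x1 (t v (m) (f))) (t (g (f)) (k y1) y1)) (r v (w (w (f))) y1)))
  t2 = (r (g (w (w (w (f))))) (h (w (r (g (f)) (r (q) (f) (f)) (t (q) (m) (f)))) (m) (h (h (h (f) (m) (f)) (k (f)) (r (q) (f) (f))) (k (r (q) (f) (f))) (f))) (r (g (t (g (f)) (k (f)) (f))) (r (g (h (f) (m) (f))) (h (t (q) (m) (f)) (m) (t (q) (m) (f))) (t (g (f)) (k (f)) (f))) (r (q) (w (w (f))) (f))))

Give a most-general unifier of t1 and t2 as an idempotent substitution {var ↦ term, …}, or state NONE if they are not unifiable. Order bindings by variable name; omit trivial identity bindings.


{v ↦ (q), x1 ↦ (m), y1 ↦ (f)}


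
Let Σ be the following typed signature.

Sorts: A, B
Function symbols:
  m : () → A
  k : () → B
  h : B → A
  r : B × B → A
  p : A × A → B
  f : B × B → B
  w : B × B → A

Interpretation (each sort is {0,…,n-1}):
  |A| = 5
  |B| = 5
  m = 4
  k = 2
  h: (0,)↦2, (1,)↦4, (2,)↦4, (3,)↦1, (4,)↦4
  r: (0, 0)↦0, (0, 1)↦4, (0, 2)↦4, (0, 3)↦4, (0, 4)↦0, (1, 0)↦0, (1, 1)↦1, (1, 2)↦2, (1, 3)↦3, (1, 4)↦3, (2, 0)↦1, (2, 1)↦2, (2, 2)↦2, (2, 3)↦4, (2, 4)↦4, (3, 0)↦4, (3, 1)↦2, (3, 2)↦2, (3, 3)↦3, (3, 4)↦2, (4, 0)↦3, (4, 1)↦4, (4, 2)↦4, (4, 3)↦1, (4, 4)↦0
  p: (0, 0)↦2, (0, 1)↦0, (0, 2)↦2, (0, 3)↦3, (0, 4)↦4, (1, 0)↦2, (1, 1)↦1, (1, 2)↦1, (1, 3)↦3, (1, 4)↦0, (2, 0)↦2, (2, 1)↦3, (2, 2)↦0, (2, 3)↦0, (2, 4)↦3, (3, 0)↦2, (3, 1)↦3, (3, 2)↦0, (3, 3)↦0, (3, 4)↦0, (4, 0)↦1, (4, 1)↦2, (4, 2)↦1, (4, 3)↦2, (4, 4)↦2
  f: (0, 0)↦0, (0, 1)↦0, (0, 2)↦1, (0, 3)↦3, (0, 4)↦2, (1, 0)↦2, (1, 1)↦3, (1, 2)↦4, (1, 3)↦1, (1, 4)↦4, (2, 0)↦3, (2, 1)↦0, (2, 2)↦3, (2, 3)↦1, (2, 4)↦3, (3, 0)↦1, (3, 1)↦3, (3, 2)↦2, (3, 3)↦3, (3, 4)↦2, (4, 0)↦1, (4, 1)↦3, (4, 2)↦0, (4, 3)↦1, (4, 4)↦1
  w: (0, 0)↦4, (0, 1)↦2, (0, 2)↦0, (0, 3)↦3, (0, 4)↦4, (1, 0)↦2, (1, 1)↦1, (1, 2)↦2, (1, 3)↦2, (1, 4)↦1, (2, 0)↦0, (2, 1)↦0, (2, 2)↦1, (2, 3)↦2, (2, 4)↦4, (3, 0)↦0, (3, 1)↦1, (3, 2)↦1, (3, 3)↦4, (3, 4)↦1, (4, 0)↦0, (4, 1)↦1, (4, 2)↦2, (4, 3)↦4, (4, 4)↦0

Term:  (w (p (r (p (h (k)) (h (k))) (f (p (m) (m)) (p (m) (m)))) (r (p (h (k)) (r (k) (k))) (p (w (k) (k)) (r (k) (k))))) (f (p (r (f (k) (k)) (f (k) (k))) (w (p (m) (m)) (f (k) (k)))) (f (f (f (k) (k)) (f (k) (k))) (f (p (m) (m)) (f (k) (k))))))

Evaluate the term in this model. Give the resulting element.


value = 2

  k = 2
  (h (k)) = h(2,) = 4
  k = 2
  (h (k)) = h(2,) = 4
  (p (h (k)) (h (k))) = p(4, 4) = 2
  m = 4
  m = 4
  (p (m) (m)) = p(4, 4) = 2
  m = 4
  m = 4
  (p (m) (m)) = p(4, 4) = 2
  (f (p (m) (m)) (p (m) (m))) = f(2, 2) = 3
  (r (p (h (k)) (h (k))) (f (p (m) (m)) (p (m) (m)))) = r(2, 3) = 4
  k = 2
  (h (k)) = h(2,) = 4
  k = 2
  k = 2
  (r (k) (k)) = r(2, 2) = 2
  (p (h (k)) (r (k) (k))) = p(4, 2) = 1
  k = 2
  k = 2
  (w (k) (k)) = w(2, 2) = 1
  k = 2
  k = 2
  (r (k) (k)) = r(2, 2) = 2
  (p (w (k) (k)) (r (k) (k))) = p(1, 2) = 1
  (r (p (h (k)) (r (k) (k))) (p (w (k) (k)) (r (k) (k)))) = r(1, 1) = 1
  (p (r (p (h (k)) (h (k))) (f (p (m) (m)) (p (m) (m)))) (r (p (h (k)) (r (k) (k))) (p (w (k) (k)) (r (k) (k))))) = p(4, 1) = 2
  k = 2
  k = 2
  (f (k) (k)) = f(2, 2) = 3
  k = 2
  k = 2
  (f (k) (k)) = f(2, 2) = 3
  (r (f (k) (k)) (f (k) (k))) = r(3, 3) = 3
  m = 4
  m = 4
  (p (m) (m)) = p(4, 4) = 2
  k = 2
  k = 2
  (f (k) (k)) = f(2, 2) = 3
  (w (p (m) (m)) (f (k) (k))) = w(2, 3) = 2
  (p (r (f (k) (k)) (f (k) (k))) (w (p (m) (m)) (f (k) (k)))) = p(3, 2) = 0
  k = 2
  k = 2
  (f (k) (k)) = f(2, 2) = 3
  k = 2
  k = 2
  (f (k) (k)) = f(2, 2) = 3
  (f (f (k) (k)) (f (k) (k))) = f(3, 3) = 3
  m = 4
  m = 4
  (p (m) (m)) = p(4, 4) = 2
  k = 2
  k = 2
  (f (k) (k)) = f(2, 2) = 3
  (f (p (m) (m)) (f (k) (k))) = f(2, 3) = 1
  (f (f (f (k) (k)) (f (k) (k))) (f (p (m) (m)) (f (k) (k)))) = f(3, 1) = 3
  (f (p (r (f (k) (k)) (f (k) (k))) (w (p (m) (m)) (f (k) (k)))) (f (f (f (k) (k)) (f (k) (k))) (f (p (m) (m)) (f (k) (k))))) = f(0, 3) = 3
  (w (p (r (p (h (k)) (h (k))) (f (p (m) (m)) (p (m) (m)))) (r (p (h (k)) (r (k) (k))) (p (w (k) (k)) (r (k) (k))))) (f (p (r (f (k) (k)) (f (k) (k))) (w (p (m) (m)) (f (k) (k)))) (f (f (f (k) (k)) (f (k) (k))) (f (p (m) (m)) (f (k) (k)))))) = w(2, 3) = 2


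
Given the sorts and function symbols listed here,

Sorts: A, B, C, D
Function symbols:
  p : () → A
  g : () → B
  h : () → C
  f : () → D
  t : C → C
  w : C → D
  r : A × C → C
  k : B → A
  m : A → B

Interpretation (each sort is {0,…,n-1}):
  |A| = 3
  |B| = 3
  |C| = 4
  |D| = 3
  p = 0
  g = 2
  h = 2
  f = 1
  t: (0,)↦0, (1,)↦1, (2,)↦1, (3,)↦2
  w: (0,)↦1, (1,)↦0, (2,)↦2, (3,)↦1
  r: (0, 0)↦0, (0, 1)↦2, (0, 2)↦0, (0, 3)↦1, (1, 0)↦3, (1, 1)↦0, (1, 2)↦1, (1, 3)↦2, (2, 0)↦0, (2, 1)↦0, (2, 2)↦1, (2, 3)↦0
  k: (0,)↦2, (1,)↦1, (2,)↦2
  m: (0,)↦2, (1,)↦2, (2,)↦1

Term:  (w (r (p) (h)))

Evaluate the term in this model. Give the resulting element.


value = 1

  p = 0
  h = 2
  (r (p) (h)) = r(0, 2) = 0
  (w (r (p) (h))) = w(0,) = 1


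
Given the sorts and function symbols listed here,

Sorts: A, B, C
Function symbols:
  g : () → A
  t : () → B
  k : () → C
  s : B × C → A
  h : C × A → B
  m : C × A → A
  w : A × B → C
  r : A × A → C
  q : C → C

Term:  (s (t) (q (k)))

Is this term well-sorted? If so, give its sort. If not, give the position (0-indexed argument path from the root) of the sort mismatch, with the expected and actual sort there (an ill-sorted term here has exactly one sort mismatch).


well-sorted; sort = A

  (t) : B
    (k) : C
  (q (k)) : C
(s (t) (q (k))) : A


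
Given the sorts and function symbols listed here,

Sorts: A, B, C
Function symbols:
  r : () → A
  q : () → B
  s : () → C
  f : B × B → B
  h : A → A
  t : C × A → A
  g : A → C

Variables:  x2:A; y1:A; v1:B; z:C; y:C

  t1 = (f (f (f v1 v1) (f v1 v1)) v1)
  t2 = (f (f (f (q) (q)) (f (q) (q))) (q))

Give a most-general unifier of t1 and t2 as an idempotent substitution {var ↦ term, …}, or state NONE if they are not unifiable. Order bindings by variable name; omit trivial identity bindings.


{v1 ↦ (q)}


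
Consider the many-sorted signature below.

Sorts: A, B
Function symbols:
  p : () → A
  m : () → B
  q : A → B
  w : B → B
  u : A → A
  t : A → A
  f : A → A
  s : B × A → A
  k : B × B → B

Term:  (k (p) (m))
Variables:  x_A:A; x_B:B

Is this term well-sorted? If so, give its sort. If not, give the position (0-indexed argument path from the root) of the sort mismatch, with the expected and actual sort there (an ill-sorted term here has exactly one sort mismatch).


  (p) : A
  (m) : B
(k (p) (m)) : ✗ arg 0 at [0] has sort A, expected B

ill-sorted at position [0]: expected B, got A


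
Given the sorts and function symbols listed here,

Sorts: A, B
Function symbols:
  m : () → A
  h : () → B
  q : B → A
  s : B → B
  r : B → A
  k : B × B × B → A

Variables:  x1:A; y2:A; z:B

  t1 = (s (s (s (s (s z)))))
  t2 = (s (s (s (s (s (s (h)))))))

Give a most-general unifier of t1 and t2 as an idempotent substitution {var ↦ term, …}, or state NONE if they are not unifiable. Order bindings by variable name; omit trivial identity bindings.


{z ↦ (s (h))}


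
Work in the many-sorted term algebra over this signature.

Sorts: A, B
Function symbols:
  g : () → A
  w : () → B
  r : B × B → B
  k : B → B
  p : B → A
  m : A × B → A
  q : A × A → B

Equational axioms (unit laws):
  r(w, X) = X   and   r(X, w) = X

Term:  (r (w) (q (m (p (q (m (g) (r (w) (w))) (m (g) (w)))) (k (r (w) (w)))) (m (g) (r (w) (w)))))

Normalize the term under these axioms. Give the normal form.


normal form = (q (m (p (q (m (g) (w)) (m (g) (w)))) (k (w))) (m (g) (w)))

1. (r (w) (q (m (p (q (m (g) (r (w) (w))) (m (g) (w)))) (k (r (w) (w)))) (m (g) (r (w) (w)))))  →  (q (m (p (q (m (g) (r (w) (w))) (m (g) (w)))) (k (r (w) (w)))) (m (g) (r (w) (w))))
2. (q (m (p (q (m (g) (r (w) (w))) (m (g) (w)))) (k (r (w) (w)))) (m (g) (r (w) (w))))  →  (q (m (p (q (m (g) (w)) (m (g) (w)))) (k (r (w) (w)))) (m (g) (r (w) (w))))
3. (q (m (p (q (m (g) (w)) (m (g) (w)))) (k (r (w) (w)))) (m (g) (r (w) (w))))  →  (q (m (p (q (m (g) (w)) (m (g) (w)))) (k (w))) (m (g) (r (w) (w))))
4. (q (m (p (q (m (g) (w)) (m (g) (w)))) (k (w))) (m (g) (r (w) (w))))  →  (q (m (p (q (m (g) (w)) (m (g) (w)))) (k (w))) (m (g) (w)))


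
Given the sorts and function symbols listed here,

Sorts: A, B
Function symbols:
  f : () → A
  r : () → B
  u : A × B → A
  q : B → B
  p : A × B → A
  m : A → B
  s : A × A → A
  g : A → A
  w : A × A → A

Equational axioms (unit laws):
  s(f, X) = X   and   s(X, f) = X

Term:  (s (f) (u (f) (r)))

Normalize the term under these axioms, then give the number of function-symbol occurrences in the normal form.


1. (s (f) (u (f) (r)))  →  (u (f) (r))
normal form: (u (f) (r))

size = 3


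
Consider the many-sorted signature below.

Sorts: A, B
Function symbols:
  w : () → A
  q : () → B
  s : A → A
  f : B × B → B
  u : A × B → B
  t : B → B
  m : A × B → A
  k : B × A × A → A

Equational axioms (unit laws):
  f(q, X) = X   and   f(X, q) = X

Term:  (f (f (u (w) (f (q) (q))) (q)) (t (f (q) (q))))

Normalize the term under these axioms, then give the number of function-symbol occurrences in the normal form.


size = 6

1. (f (f (u (w) (f (q) (q))) (q)) (t (f (q) (q))))  →  (f (u (w) (f (q) (q))) (t (f (q) (q))))
2. (f (u (w) (f (q) (q))) (t (f (q) (q))))  →  (f (u (w) (q)) (t (f (q) (q))))
3. (f (u (w) (q)) (t (f (q) (q))))  →  (f (u (w) (q)) (t (q)))
normal form: (f (u (w) (q)) (t (q)))


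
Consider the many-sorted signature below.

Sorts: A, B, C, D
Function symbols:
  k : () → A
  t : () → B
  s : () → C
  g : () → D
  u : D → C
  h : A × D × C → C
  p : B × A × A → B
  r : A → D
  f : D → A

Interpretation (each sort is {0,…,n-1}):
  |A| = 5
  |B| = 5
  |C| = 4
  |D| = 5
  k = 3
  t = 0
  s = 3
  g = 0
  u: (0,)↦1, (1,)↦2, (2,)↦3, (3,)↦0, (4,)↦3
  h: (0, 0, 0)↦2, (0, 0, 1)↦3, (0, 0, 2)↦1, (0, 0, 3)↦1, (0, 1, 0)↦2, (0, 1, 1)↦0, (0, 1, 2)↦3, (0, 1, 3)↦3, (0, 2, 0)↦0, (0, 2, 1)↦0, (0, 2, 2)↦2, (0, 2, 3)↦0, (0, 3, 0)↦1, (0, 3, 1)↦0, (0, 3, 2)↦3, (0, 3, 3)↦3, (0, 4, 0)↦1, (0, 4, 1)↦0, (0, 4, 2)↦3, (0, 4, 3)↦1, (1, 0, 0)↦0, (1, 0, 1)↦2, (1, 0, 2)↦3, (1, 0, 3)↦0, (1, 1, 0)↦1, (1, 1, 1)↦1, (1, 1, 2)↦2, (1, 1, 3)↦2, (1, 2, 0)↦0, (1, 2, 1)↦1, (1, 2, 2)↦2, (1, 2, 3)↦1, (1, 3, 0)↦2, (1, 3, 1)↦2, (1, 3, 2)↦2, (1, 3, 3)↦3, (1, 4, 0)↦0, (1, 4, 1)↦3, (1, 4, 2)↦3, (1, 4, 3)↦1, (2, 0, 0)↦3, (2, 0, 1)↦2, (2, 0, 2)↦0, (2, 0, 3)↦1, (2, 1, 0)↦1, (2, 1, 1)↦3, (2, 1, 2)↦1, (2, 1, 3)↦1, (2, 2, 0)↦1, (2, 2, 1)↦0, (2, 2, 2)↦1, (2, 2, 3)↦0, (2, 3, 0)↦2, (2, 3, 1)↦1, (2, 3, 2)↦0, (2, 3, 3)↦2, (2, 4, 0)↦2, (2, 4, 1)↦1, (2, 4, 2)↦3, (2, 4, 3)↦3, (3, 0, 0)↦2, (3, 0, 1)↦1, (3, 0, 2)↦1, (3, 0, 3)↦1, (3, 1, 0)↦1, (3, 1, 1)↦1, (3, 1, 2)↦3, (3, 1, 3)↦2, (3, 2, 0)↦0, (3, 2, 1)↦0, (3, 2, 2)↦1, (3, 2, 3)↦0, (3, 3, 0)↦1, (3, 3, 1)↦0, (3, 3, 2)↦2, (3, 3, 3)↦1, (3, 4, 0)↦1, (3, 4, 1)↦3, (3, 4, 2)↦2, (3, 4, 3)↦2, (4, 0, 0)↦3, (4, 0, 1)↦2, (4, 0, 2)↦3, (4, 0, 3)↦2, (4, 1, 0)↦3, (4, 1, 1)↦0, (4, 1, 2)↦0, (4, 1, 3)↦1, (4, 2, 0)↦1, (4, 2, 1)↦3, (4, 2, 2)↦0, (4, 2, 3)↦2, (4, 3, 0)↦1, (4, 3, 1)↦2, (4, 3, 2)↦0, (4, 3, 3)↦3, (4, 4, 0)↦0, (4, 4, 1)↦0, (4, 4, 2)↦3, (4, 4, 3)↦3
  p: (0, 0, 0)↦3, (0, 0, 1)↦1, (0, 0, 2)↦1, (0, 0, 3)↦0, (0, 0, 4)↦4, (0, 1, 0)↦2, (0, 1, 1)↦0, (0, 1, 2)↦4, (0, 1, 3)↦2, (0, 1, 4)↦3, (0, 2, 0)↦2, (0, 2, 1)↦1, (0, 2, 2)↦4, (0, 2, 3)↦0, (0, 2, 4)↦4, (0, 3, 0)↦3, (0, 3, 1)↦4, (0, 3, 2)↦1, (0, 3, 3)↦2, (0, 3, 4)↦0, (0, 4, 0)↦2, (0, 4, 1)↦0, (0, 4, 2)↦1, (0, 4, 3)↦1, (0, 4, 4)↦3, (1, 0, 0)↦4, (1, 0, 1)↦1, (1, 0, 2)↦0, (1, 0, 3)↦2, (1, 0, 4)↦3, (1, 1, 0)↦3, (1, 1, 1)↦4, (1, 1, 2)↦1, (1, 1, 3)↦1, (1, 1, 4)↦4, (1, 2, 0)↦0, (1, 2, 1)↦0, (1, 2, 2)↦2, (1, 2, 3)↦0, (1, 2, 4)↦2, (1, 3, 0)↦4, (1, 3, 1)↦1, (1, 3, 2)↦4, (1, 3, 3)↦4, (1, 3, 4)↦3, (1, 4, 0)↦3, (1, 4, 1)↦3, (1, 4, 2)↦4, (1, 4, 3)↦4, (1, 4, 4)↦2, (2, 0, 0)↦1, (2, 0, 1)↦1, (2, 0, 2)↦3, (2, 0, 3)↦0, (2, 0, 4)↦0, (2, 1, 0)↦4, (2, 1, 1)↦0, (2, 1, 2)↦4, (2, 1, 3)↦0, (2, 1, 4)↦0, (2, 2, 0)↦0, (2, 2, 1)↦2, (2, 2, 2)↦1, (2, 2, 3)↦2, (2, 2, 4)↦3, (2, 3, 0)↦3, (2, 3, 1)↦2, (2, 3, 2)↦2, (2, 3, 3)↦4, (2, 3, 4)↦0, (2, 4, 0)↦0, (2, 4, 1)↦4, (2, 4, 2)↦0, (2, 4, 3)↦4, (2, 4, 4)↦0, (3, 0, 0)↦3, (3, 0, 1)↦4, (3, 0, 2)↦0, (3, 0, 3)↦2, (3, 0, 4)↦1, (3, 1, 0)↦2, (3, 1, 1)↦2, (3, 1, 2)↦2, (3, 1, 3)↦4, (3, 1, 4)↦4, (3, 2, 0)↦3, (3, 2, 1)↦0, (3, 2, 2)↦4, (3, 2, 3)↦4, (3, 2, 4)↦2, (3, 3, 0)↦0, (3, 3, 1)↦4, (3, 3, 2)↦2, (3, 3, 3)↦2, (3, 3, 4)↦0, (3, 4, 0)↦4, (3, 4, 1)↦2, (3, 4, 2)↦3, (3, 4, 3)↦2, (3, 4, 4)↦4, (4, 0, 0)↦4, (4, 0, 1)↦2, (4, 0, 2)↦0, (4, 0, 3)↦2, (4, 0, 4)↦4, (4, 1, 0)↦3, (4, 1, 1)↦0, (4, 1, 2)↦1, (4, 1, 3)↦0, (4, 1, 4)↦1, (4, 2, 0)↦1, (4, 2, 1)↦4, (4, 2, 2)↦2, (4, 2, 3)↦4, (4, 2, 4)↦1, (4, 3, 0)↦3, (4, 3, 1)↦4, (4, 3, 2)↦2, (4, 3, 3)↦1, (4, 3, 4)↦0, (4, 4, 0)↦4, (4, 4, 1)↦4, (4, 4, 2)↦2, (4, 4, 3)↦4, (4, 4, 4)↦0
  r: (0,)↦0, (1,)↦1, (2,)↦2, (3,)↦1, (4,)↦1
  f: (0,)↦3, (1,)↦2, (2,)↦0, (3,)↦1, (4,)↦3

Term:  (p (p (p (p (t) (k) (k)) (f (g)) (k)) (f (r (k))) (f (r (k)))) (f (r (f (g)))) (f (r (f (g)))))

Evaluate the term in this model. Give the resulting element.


value = 1

  t = 0
  k = 3
  k = 3
  (p (t) (k) (k)) = p(0, 3, 3) = 2
  g = 0
  (f (g)) = f(0,) = 3
  k = 3
  (p (p (t) (k) (k)) (f (g)) (k)) = p(2, 3, 3) = 4
  k = 3
  (r (k)) = r(3,) = 1
  (f (r (k))) = f(1,) = 2
  k = 3
  (r (k)) = r(3,) = 1
  (f (r (k))) = f(1,) = 2
  (p (p (p (t) (k) (k)) (f (g)) (k)) (f (r (k))) (f (r (k)))) = p(4, 2, 2) = 2
  g = 0
  (f (g)) = f(0,) = 3
  (r (f (g))) = r(3,) = 1
  (f (r (f (g)))) = f(1,) = 2
  g = 0
  (f (g)) = f(0,) = 3
  (r (f (g))) = r(3,) = 1
  (f (r (f (g)))) = f(1,) = 2
  (p (p (p (p (t) (k) (k)) (f (g)) (k)) (f (r (k))) (f (r (k)))) (f (r (f (g)))) (f (r (f (g))))) = p(2, 2, 2) = 1
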